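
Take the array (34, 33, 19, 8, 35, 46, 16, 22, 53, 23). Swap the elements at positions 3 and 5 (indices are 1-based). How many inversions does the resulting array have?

21 inversions

Positions 3 and 5 hold 19 and 35; after swapping, the array is [34, 33, 35, 8, 19, 46, 16, 22, 53, 23].
Element-by-element contributions:
34: 6
33: 5
35: 5
8: 0
19: 1
46: 3
16: 0
22: 0
53: 1
23: 0
Sum: 6 + 5 + 5 + 0 + 1 + 3 + 0 + 0 + 1 + 0 = 21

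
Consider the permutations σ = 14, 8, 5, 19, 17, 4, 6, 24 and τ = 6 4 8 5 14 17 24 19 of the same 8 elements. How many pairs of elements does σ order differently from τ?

Assign each item its position (1..8) in the first ordering, then rewrite the second ordering as that position sequence:
positions: 14→1, 8→2, 5→3, 19→4, 17→5, 4→6, 6→7, 24→8
second ordering as positions: [7, 6, 2, 3, 1, 5, 8, 4]
Discordant pairs = inversions in this position sequence.
7: 6, 2, 3, 1, 5, 4 → 6
6: 2, 3, 1, 5, 4 → 5
2: 1 → 1
3: 1 → 1
1: 0
5: 4 → 1
8: 4 → 1
4: 0
Total: 6 + 5 + 1 + 1 + 0 + 1 + 1 + 0 = 15

15 discordant pairs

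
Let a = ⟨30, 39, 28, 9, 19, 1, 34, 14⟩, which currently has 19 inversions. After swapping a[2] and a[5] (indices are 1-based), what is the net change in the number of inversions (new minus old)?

Positions 2 and 5 hold 39 and 19; after swapping, the array is [30, 19, 28, 9, 39, 1, 34, 14].
For each element, count later entries that are smaller:
30 → 19, 28, 9, 1, 14 → 5
19 → 9, 1, 14 → 3
28 → 9, 1, 14 → 3
9 → 1 → 1
39 → 1, 34, 14 → 3
1 → none → 0
34 → 14 → 1
14 → none → 0
Sum: 5 + 3 + 3 + 1 + 3 + 0 + 1 + 0 = 16
Change: 16 − 19 = -3

-3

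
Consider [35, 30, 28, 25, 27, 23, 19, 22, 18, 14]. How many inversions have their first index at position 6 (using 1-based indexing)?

The element at index 6 is 23.
Elements after it: 19, 22, 18, 14
Those smaller than 23: 19, 22, 18, 14

4 such elements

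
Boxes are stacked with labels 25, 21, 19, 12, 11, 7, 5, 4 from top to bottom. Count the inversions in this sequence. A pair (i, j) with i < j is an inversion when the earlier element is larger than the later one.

Sweep left to right; for each value list the smaller values that follow it:
25: 7
21: 6
19: 5
12: 4
11: 3
7: 2
5: 1
4: 0
Sum: 7 + 6 + 5 + 4 + 3 + 2 + 1 + 0 = 28

28 out-of-order pairs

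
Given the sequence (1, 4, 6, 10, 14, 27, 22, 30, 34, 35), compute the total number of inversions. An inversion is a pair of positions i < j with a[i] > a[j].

1 inversion

Count, for each position, how many later elements it exceeds:
1: 0
4: 0
6: 0
10: 0
14: 0
27: 1
22: 0
30: 0
34: 0
35: 0
Sum: 0 + 0 + 0 + 0 + 0 + 1 + 0 + 0 + 0 + 0 = 1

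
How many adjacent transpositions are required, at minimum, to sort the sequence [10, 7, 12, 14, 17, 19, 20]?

The minimum number of adjacent swaps to sort an array equals its inversion count, since every such swap removes exactly one inversion.
Count inversions — for each element, later elements that are smaller:
10: 7 → 1
7: none → 0
12: none → 0
14: none → 0
17: none → 0
19: none → 0
20: none → 0
Total inversions: 1 + 0 + 0 + 0 + 0 + 0 + 0 = 1

1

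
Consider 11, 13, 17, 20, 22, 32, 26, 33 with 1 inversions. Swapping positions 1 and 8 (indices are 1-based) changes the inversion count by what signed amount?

Positions 1 and 8 hold 11 and 33; after swapping, the array is [33, 13, 17, 20, 22, 32, 26, 11].
Element-by-element contributions:
33: 7
13: 1
17: 1
20: 1
22: 1
32: 2
26: 1
11: 0
Sum: 7 + 1 + 1 + 1 + 1 + 2 + 1 + 0 = 14
Change: 14 − 1 = +13

+13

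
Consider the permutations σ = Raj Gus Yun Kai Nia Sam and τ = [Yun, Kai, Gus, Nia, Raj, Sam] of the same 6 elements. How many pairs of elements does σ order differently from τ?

Assign each item its position (1..6) in the first ordering, then rewrite the second ordering as that position sequence:
positions: Raj→1, Gus→2, Yun→3, Kai→4, Nia→5, Sam→6
second ordering as positions: [3, 4, 2, 5, 1, 6]
Discordant pairs = inversions in this position sequence.
3: 2, 1 → 2
4: 2, 1 → 2
2: 1 → 1
5: 1 → 1
1: 0
6: 0
Total: 2 + 2 + 1 + 1 + 0 + 0 = 6

6 discordant pairs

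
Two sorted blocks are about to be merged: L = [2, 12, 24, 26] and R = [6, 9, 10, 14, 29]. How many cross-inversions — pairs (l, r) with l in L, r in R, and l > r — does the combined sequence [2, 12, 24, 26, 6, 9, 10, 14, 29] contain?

Count, for every r in R, how many entries of L exceed r:
r = 6: 12, 24, 26 → 3
r = 9: 12, 24, 26 → 3
r = 10: 12, 24, 26 → 3
r = 14: 24, 26 → 2
r = 29: none → 0
Cross-inversions: 3 + 3 + 3 + 2 + 0 = 11

11 cross-inversions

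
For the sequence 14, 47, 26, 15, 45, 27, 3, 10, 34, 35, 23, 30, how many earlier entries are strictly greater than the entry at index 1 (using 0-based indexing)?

0 such elements

The element at index 1 is 47.
Elements before it: 14
None of them are larger than 47.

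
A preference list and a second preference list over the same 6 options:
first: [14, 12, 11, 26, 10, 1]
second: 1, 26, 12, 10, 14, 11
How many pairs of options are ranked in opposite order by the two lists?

There are 11 pairs.

Assign each item its position (1..6) in the first ordering, then rewrite the second ordering as that position sequence:
positions: 14→1, 12→2, 11→3, 26→4, 10→5, 1→6
second ordering as positions: [6, 4, 2, 5, 1, 3]
Discordant pairs = inversions in this position sequence.
6: 4, 2, 5, 1, 3 → 5
4: 2, 1, 3 → 3
2: 1 → 1
5: 1, 3 → 2
1: 0
3: 0
Total: 5 + 3 + 1 + 2 + 0 + 0 = 11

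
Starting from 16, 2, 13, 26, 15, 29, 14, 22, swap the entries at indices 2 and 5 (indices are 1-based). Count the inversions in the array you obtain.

13 inversions

Positions 2 and 5 hold 2 and 15; after swapping, the array is [16, 15, 13, 26, 2, 29, 14, 22].
Sweep left to right; for each value list the smaller values that follow it:
16: 4
15: 3
13: 1
26: 3
2: 0
29: 2
14: 0
22: 0
Sum: 4 + 3 + 1 + 3 + 0 + 2 + 0 + 0 = 13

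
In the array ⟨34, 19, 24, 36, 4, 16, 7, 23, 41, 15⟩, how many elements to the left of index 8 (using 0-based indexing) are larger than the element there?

0 such elements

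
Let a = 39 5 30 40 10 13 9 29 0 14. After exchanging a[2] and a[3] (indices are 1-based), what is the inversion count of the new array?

Positions 2 and 3 hold 5 and 30; after swapping, the array is [39, 30, 5, 40, 10, 13, 9, 29, 0, 14].
Sweep left to right; for each value list the smaller values that follow it:
39: 8
30: 7
5: 1
40: 6
10: 2
13: 2
9: 1
29: 2
0: 0
14: 0
Sum: 8 + 7 + 1 + 6 + 2 + 2 + 1 + 2 + 0 + 0 = 29

29 inversions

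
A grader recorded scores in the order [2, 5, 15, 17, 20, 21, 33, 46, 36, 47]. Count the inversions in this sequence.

1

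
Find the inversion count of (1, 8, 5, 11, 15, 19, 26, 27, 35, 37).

There is 1 inversion.

Sweep left to right; for each value list the smaller values that follow it:
1 → none → 0
8 → 5 → 1
5 → none → 0
11 → none → 0
15 → none → 0
19 → none → 0
26 → none → 0
27 → none → 0
35 → none → 0
37 → none → 0
Sum: 0 + 1 + 0 + 0 + 0 + 0 + 0 + 0 + 0 + 0 = 1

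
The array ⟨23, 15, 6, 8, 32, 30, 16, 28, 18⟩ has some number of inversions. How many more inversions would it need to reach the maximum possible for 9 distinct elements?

Maximum inversions for 9 distinct elements is C(9, 2) = 9·8/2 = 36.
Current inversions — for each element, count later smaller elements:
23: 5
15: 2
6: 0
8: 0
32: 4
30: 3
16: 0
28: 1
18: 0
Current total: 5 + 2 + 0 + 0 + 4 + 3 + 0 + 1 + 0 = 15
Shortfall: 36 − 15 = 21

21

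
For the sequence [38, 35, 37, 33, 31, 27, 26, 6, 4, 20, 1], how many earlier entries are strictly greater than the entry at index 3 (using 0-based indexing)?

The element at index 3 is 33.
Elements before it: 38, 35, 37
Those larger than 33: 38, 35, 37

3 such elements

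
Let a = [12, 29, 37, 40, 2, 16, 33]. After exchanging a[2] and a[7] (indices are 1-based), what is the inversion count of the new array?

10

Positions 2 and 7 hold 29 and 33; after swapping, the array is [12, 33, 37, 40, 2, 16, 29].
For each element, count later entries that are smaller:
12 → 2 → 1
33 → 2, 16, 29 → 3
37 → 2, 16, 29 → 3
40 → 2, 16, 29 → 3
2 → none → 0
16 → none → 0
29 → none → 0
Sum: 1 + 3 + 3 + 3 + 0 + 0 + 0 = 10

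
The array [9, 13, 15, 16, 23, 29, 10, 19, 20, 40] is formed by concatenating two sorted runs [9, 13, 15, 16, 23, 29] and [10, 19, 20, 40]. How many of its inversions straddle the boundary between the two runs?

Take each right-half value and tally the left-half values above it:
r = 10: 13, 15, 16, 23, 29 → 5
r = 19: 23, 29 → 2
r = 20: 23, 29 → 2
r = 40: none → 0
Cross-inversions: 5 + 2 + 2 + 0 = 9

9 cross-inversions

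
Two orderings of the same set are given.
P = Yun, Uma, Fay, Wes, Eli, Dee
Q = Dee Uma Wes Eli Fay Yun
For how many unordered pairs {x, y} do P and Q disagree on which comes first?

11 disagreeing pairs

Assign each item its position (1..6) in the first ordering, then rewrite the second ordering as that position sequence:
positions: Yun→1, Uma→2, Fay→3, Wes→4, Eli→5, Dee→6
second ordering as positions: [6, 2, 4, 5, 3, 1]
Discordant pairs = inversions in this position sequence.
6: 2, 4, 5, 3, 1 → 5
2: 1 → 1
4: 3, 1 → 2
5: 3, 1 → 2
3: 1 → 1
1: 0
Total: 5 + 1 + 2 + 2 + 1 + 0 = 11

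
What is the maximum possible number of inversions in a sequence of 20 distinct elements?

Inversions: 190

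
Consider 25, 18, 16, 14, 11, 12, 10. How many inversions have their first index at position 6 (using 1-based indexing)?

1 such element

The element at index 6 is 12.
Elements after it: 10
Those smaller than 12: 10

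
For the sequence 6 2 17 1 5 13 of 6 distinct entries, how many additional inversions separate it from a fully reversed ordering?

Maximum inversions for 6 distinct elements is C(6, 2) = 6·5/2 = 15.
Current inversions — for each element, count later smaller elements:
6: 3
2: 1
17: 3
1: 0
5: 0
13: 0
Current total: 3 + 1 + 3 + 0 + 0 + 0 = 7
Shortfall: 15 − 7 = 8

8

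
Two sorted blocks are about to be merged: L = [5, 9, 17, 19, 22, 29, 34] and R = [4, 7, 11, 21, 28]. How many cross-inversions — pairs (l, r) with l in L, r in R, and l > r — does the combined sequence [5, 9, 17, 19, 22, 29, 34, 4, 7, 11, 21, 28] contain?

Count, for every r in R, how many entries of L exceed r:
r = 4: 5, 9, 17, 19, 22, 29, 34 → 7
r = 7: 9, 17, 19, 22, 29, 34 → 6
r = 11: 17, 19, 22, 29, 34 → 5
r = 21: 22, 29, 34 → 3
r = 28: 29, 34 → 2
Cross-inversions: 7 + 6 + 5 + 3 + 2 = 23

23 split inversions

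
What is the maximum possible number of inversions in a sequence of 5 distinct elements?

10 inversions

A reversed (strictly descending) arrangement makes every pair an inversion, giving C(5, 2) inversions.
C(5, 2) = 5·4/2 = 10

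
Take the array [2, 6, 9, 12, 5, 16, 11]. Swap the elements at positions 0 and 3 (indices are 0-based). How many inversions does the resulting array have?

10 inversions

Positions 0 and 3 hold 2 and 12; after swapping, the array is [12, 6, 9, 2, 5, 16, 11].
For each element, count later entries that are smaller:
12 → 6, 9, 2, 5, 11 → 5
6 → 2, 5 → 2
9 → 2, 5 → 2
2 → none → 0
5 → none → 0
16 → 11 → 1
11 → none → 0
Sum: 5 + 2 + 2 + 0 + 0 + 1 + 0 = 10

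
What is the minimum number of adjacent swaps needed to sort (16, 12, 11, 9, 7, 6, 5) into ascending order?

21

Minimum adjacent swaps = number of inversions (each swap of adjacent out-of-order elements removes one inversion and no swap can remove more).
Count inversions — for each element, later elements that are smaller:
16: 12, 11, 9, 7, 6, 5 → 6
12: 11, 9, 7, 6, 5 → 5
11: 9, 7, 6, 5 → 4
9: 7, 6, 5 → 3
7: 6, 5 → 2
6: 5 → 1
5: none → 0
Total inversions: 6 + 5 + 4 + 3 + 2 + 1 + 0 = 21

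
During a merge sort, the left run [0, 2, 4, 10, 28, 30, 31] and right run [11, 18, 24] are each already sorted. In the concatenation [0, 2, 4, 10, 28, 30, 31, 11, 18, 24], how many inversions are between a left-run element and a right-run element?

9 cross-inversions

For each element r of the right run, count left-run elements greater than r:
r = 11: 28, 30, 31 → 3
r = 18: 28, 30, 31 → 3
r = 24: 28, 30, 31 → 3
Cross-inversions: 3 + 3 + 3 = 9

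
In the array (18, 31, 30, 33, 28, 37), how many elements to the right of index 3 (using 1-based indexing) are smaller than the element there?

1

The element at index 3 is 30.
Elements after it: 33, 28, 37
Those smaller than 30: 28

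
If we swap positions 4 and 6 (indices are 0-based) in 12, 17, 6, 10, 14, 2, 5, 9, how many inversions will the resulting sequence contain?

Inversions: 18

Positions 4 and 6 hold 14 and 5; after swapping, the array is [12, 17, 6, 10, 5, 2, 14, 9].
Count, for each position, how many later elements it exceeds:
12 → 6, 10, 5, 2, 9 → 5
17 → 6, 10, 5, 2, 14, 9 → 6
6 → 5, 2 → 2
10 → 5, 2, 9 → 3
5 → 2 → 1
2 → none → 0
14 → 9 → 1
9 → none → 0
Sum: 5 + 6 + 2 + 3 + 1 + 0 + 1 + 0 = 18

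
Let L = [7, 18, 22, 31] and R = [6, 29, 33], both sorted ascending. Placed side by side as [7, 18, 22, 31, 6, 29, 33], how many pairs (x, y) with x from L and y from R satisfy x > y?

Take each right-half value and tally the left-half values above it:
r = 6: 7, 18, 22, 31 → 4
r = 29: 31 → 1
r = 33: none → 0
Cross-inversions: 4 + 1 + 0 = 5

5 split inversions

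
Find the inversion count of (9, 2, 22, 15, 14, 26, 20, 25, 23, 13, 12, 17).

29 inversions

Element-by-element contributions:
9: 1
2: 0
22: 6
15: 3
14: 2
26: 6
20: 3
25: 4
23: 3
13: 1
12: 0
17: 0
Sum: 1 + 0 + 6 + 3 + 2 + 6 + 3 + 4 + 3 + 1 + 0 + 0 = 29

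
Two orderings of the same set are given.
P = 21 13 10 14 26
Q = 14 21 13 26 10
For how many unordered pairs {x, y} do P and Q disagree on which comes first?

Assign each item its position (1..5) in the first ordering, then rewrite the second ordering as that position sequence:
positions: 21→1, 13→2, 10→3, 14→4, 26→5
second ordering as positions: [4, 1, 2, 5, 3]
Discordant pairs = inversions in this position sequence.
4: 1, 2, 3 → 3
1: 0
2: 0
5: 3 → 1
3: 0
Total: 3 + 0 + 0 + 1 + 0 = 4

Disagreeing pairs: 4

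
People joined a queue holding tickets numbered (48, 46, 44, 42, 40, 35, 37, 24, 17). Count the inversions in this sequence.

35

Count, for each position, how many later elements it exceeds:
48: 8
46: 7
44: 6
42: 5
40: 4
35: 2
37: 2
24: 1
17: 0
Sum: 8 + 7 + 6 + 5 + 4 + 2 + 2 + 1 + 0 = 35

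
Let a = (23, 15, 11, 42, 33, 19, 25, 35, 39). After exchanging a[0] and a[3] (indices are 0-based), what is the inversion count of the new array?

Positions 0 and 3 hold 23 and 42; after swapping, the array is [42, 15, 11, 23, 33, 19, 25, 35, 39].
Element-by-element contributions:
42: 8
15: 1
11: 0
23: 1
33: 2
19: 0
25: 0
35: 0
39: 0
Sum: 8 + 1 + 0 + 1 + 2 + 0 + 0 + 0 + 0 = 12

Inversions: 12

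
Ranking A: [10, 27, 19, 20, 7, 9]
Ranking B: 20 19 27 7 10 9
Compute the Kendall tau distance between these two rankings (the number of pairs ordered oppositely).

7

Assign each item its position (1..6) in the first ordering, then rewrite the second ordering as that position sequence:
positions: 10→1, 27→2, 19→3, 20→4, 7→5, 9→6
second ordering as positions: [4, 3, 2, 5, 1, 6]
Discordant pairs = inversions in this position sequence.
4: 3, 2, 1 → 3
3: 2, 1 → 2
2: 1 → 1
5: 1 → 1
1: 0
6: 0
Total: 3 + 2 + 1 + 1 + 0 + 0 = 7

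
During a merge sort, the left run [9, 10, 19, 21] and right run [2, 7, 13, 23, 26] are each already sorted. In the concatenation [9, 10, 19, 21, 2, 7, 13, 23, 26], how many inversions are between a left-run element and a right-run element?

Count, for every r in R, how many entries of L exceed r:
r = 2: 9, 10, 19, 21 → 4
r = 7: 9, 10, 19, 21 → 4
r = 13: 19, 21 → 2
r = 23: none → 0
r = 26: none → 0
Cross-inversions: 4 + 4 + 2 + 0 + 0 = 10

10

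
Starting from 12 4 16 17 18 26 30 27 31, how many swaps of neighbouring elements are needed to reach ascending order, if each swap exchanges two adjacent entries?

2 adjacent swaps

The minimum number of adjacent swaps to sort an array equals its inversion count, since every such swap removes exactly one inversion.
Count inversions — for each element, later elements that are smaller:
12: 4 → 1
4: none → 0
16: none → 0
17: none → 0
18: none → 0
26: none → 0
30: 27 → 1
27: none → 0
31: none → 0
Total inversions: 1 + 0 + 0 + 0 + 0 + 0 + 1 + 0 + 0 = 2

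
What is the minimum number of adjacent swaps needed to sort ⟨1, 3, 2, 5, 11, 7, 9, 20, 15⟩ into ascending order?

4

The minimum number of adjacent swaps to sort an array equals its inversion count, since every such swap removes exactly one inversion.
Count inversions — for each element, later elements that are smaller:
1: none → 0
3: 2 → 1
2: none → 0
5: none → 0
11: 7, 9 → 2
7: none → 0
9: none → 0
20: 15 → 1
15: none → 0
Total inversions: 0 + 1 + 0 + 0 + 2 + 0 + 0 + 1 + 0 = 4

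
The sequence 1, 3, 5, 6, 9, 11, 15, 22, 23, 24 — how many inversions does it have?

Count, for each position, how many later elements it exceeds:
1 → none → 0
3 → none → 0
5 → none → 0
6 → none → 0
9 → none → 0
11 → none → 0
15 → none → 0
22 → none → 0
23 → none → 0
24 → none → 0
Sum: 0 + 0 + 0 + 0 + 0 + 0 + 0 + 0 + 0 + 0 = 0

0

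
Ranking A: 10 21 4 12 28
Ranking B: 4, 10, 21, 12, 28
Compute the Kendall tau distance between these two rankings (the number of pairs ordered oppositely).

2

Assign each item its position (1..5) in the first ordering, then rewrite the second ordering as that position sequence:
positions: 10→1, 21→2, 4→3, 12→4, 28→5
second ordering as positions: [3, 1, 2, 4, 5]
Discordant pairs = inversions in this position sequence.
3: 1, 2 → 2
1: 0
2: 0
4: 0
5: 0
Total: 2 + 0 + 0 + 0 + 0 = 2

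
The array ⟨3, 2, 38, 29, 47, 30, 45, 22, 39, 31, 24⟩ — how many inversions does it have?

Count, for each position, how many later elements it exceeds:
3 → 2 → 1
2 → none → 0
38 → 29, 30, 22, 31, 24 → 5
29 → 22, 24 → 2
47 → 30, 45, 22, 39, 31, 24 → 6
30 → 22, 24 → 2
45 → 22, 39, 31, 24 → 4
22 → none → 0
39 → 31, 24 → 2
31 → 24 → 1
24 → none → 0
Sum: 1 + 0 + 5 + 2 + 6 + 2 + 4 + 0 + 2 + 1 + 0 = 23

23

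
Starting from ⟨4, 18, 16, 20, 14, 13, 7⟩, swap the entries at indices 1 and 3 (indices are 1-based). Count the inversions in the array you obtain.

Inversions: 14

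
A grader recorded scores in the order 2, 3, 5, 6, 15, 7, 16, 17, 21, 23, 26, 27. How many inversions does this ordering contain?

For each element, count later entries that are smaller:
2 → none → 0
3 → none → 0
5 → none → 0
6 → none → 0
15 → 7 → 1
7 → none → 0
16 → none → 0
17 → none → 0
21 → none → 0
23 → none → 0
26 → none → 0
27 → none → 0
Sum: 0 + 0 + 0 + 0 + 1 + 0 + 0 + 0 + 0 + 0 + 0 + 0 = 1

1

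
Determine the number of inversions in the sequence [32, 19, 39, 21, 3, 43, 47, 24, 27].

For each element, count later entries that are smaller:
32: 5
19: 1
39: 4
21: 1
3: 0
43: 2
47: 2
24: 0
27: 0
Sum: 5 + 1 + 4 + 1 + 0 + 2 + 2 + 0 + 0 = 15

15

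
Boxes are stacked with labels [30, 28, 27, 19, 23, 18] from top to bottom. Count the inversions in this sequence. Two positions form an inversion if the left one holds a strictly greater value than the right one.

Inversions: 14

Count, for each position, how many later elements it exceeds:
30: 5
28: 4
27: 3
19: 1
23: 1
18: 0
Sum: 5 + 4 + 3 + 1 + 1 + 0 = 14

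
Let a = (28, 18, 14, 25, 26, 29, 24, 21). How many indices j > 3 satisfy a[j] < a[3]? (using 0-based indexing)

2

The element at index 3 is 25.
Elements after it: 26, 29, 24, 21
Those smaller than 25: 24, 21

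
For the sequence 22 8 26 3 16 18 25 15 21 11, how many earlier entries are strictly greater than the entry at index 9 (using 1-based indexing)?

The element at index 9 is 21.
Elements before it: 22, 8, 26, 3, 16, 18, 25, 15
Those larger than 21: 22, 26, 25

3 such elements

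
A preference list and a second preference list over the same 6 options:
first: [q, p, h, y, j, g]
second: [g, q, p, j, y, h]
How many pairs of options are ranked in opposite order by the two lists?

There are 8 pairs.

Assign each item its position (1..6) in the first ordering, then rewrite the second ordering as that position sequence:
positions: q→1, p→2, h→3, y→4, j→5, g→6
second ordering as positions: [6, 1, 2, 5, 4, 3]
Discordant pairs = inversions in this position sequence.
6: 1, 2, 5, 4, 3 → 5
1: 0
2: 0
5: 4, 3 → 2
4: 3 → 1
3: 0
Total: 5 + 0 + 0 + 2 + 1 + 0 = 8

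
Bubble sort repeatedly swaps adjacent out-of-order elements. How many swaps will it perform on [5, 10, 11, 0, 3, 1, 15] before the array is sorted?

Minimum adjacent swaps = number of inversions (each swap of adjacent out-of-order elements removes one inversion and no swap can remove more).
Count inversions — for each element, later elements that are smaller:
5: 0, 3, 1 → 3
10: 0, 3, 1 → 3
11: 0, 3, 1 → 3
0: none → 0
3: 1 → 1
1: none → 0
15: none → 0
Total inversions: 3 + 3 + 3 + 0 + 1 + 0 + 0 = 10

10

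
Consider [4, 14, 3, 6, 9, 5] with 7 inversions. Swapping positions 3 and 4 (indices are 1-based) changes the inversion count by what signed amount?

Positions 3 and 4 hold 3 and 6; after swapping, the array is [4, 14, 6, 3, 9, 5].
Sweep left to right; for each value list the smaller values that follow it:
4 → 3 → 1
14 → 6, 3, 9, 5 → 4
6 → 3, 5 → 2
3 → none → 0
9 → 5 → 1
5 → none → 0
Sum: 1 + 4 + 2 + 0 + 1 + 0 = 8
Change: 8 − 7 = +1

+1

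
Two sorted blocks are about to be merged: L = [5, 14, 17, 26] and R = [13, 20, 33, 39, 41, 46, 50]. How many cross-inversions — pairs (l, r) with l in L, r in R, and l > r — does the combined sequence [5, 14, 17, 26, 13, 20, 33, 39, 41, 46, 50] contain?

4 cross-inversions

For each element r of the right run, count left-run elements greater than r:
r = 13: 14, 17, 26 → 3
r = 20: 26 → 1
r = 33: none → 0
r = 39: none → 0
r = 41: none → 0
r = 46: none → 0
r = 50: none → 0
Cross-inversions: 3 + 1 + 0 + 0 + 0 + 0 + 0 = 4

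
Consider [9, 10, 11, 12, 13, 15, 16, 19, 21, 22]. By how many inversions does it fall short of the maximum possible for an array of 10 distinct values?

45 inversions short

Maximum inversions for 10 distinct elements is C(10, 2) = 10·9/2 = 45.
Current inversions — for each element, count later smaller elements:
9: 0
10: 0
11: 0
12: 0
13: 0
15: 0
16: 0
19: 0
21: 0
22: 0
Current total: 0 + 0 + 0 + 0 + 0 + 0 + 0 + 0 + 0 + 0 = 0
Shortfall: 45 − 0 = 45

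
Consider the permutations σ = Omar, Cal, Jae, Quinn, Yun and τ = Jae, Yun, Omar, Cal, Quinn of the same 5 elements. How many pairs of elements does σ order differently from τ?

Assign each item its position (1..5) in the first ordering, then rewrite the second ordering as that position sequence:
positions: Omar→1, Cal→2, Jae→3, Quinn→4, Yun→5
second ordering as positions: [3, 5, 1, 2, 4]
Discordant pairs = inversions in this position sequence.
3: 1, 2 → 2
5: 1, 2, 4 → 3
1: 0
2: 0
4: 0
Total: 2 + 3 + 0 + 0 + 0 = 5

5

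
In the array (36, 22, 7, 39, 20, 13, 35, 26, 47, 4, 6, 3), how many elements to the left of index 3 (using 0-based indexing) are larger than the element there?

0

The element at index 3 is 39.
Elements before it: 36, 22, 7
None of them are larger than 39.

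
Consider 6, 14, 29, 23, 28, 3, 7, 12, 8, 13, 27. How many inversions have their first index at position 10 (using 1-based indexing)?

The element at index 10 is 13.
Elements after it: 27
None of them are smaller than 13.

0 such elements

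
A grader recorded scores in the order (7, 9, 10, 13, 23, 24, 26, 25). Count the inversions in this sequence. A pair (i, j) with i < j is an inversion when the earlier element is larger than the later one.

1 inversion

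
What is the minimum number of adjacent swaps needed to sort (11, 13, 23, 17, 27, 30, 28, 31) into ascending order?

Each adjacent swap fixes exactly one inversion, so the minimum swap count equals the number of inversions.
Count inversions — for each element, later elements that are smaller:
11: none → 0
13: none → 0
23: 17 → 1
17: none → 0
27: none → 0
30: 28 → 1
28: none → 0
31: none → 0
Total inversions: 0 + 0 + 1 + 0 + 0 + 1 + 0 + 0 = 2

2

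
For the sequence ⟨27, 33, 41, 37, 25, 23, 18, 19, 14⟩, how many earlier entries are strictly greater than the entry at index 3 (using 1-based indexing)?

0 such elements

The element at index 3 is 41.
Elements before it: 27, 33
None of them are larger than 41.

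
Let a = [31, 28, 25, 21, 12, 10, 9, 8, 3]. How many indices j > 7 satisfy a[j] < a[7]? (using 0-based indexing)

The element at index 7 is 8.
Elements after it: 3
Those smaller than 8: 3

1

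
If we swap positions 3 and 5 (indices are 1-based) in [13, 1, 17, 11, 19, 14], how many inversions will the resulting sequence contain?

6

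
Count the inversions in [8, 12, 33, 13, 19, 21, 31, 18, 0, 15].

There are 21 inversions.

Element-by-element contributions:
8 → 0 → 1
12 → 0 → 1
33 → 13, 19, 21, 31, 18, 0, 15 → 7
13 → 0 → 1
19 → 18, 0, 15 → 3
21 → 18, 0, 15 → 3
31 → 18, 0, 15 → 3
18 → 0, 15 → 2
0 → none → 0
15 → none → 0
Sum: 1 + 1 + 7 + 1 + 3 + 3 + 3 + 2 + 0 + 0 = 21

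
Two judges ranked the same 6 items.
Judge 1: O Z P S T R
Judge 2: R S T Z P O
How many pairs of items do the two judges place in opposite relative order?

Assign each item its position (1..6) in the first ordering, then rewrite the second ordering as that position sequence:
positions: O→1, Z→2, P→3, S→4, T→5, R→6
second ordering as positions: [6, 4, 5, 2, 3, 1]
Discordant pairs = inversions in this position sequence.
6: 4, 5, 2, 3, 1 → 5
4: 2, 3, 1 → 3
5: 2, 3, 1 → 3
2: 1 → 1
3: 1 → 1
1: 0
Total: 5 + 3 + 3 + 1 + 1 + 0 = 13

13 discordant pairs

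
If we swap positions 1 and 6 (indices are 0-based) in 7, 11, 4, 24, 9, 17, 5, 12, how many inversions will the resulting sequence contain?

Positions 1 and 6 hold 11 and 5; after swapping, the array is [7, 5, 4, 24, 9, 17, 11, 12].
Element-by-element contributions:
7: 2
5: 1
4: 0
24: 4
9: 0
17: 2
11: 0
12: 0
Sum: 2 + 1 + 0 + 4 + 0 + 2 + 0 + 0 = 9

9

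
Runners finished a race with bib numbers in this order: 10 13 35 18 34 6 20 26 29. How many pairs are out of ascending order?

13 inversions

Sweep left to right; for each value list the smaller values that follow it:
10: 1
13: 1
35: 6
18: 1
34: 4
6: 0
20: 0
26: 0
29: 0
Sum: 1 + 1 + 6 + 1 + 4 + 0 + 0 + 0 + 0 = 13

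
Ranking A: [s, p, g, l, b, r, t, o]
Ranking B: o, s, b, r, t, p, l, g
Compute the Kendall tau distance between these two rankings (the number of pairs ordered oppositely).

17

Assign each item its position (1..8) in the first ordering, then rewrite the second ordering as that position sequence:
positions: s→1, p→2, g→3, l→4, b→5, r→6, t→7, o→8
second ordering as positions: [8, 1, 5, 6, 7, 2, 4, 3]
Discordant pairs = inversions in this position sequence.
8: 1, 5, 6, 7, 2, 4, 3 → 7
1: 0
5: 2, 4, 3 → 3
6: 2, 4, 3 → 3
7: 2, 4, 3 → 3
2: 0
4: 3 → 1
3: 0
Total: 7 + 0 + 3 + 3 + 3 + 0 + 1 + 0 = 17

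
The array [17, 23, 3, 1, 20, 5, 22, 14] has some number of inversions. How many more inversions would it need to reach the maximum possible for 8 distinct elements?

14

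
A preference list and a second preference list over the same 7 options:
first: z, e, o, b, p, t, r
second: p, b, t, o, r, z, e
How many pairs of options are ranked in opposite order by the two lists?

14 pairs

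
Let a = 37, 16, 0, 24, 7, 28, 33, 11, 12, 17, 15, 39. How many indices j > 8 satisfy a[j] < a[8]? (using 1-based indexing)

0

The element at index 8 is 11.
Elements after it: 12, 17, 15, 39
None of them are smaller than 11.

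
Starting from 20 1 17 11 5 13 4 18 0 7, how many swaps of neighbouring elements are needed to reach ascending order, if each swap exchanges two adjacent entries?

28 adjacent swaps

Minimum adjacent swaps = number of inversions (each swap of adjacent out-of-order elements removes one inversion and no swap can remove more).
Count inversions — for each element, later elements that are smaller:
20: 1, 17, 11, 5, 13, 4, 18, 0, 7 → 9
1: 0 → 1
17: 11, 5, 13, 4, 0, 7 → 6
11: 5, 4, 0, 7 → 4
5: 4, 0 → 2
13: 4, 0, 7 → 3
4: 0 → 1
18: 0, 7 → 2
0: none → 0
7: none → 0
Total inversions: 9 + 1 + 6 + 4 + 2 + 3 + 1 + 2 + 0 + 0 = 28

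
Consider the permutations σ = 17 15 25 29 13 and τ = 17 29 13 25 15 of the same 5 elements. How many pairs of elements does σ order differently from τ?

5

Assign each item its position (1..5) in the first ordering, then rewrite the second ordering as that position sequence:
positions: 17→1, 15→2, 25→3, 29→4, 13→5
second ordering as positions: [1, 4, 5, 3, 2]
Discordant pairs = inversions in this position sequence.
1: 0
4: 3, 2 → 2
5: 3, 2 → 2
3: 2 → 1
2: 0
Total: 0 + 2 + 2 + 1 + 0 = 5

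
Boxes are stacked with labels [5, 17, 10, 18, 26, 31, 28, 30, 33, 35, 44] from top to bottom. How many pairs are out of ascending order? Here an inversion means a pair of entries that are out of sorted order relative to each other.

Element-by-element contributions:
5: 0
17: 1
10: 0
18: 0
26: 0
31: 2
28: 0
30: 0
33: 0
35: 0
44: 0
Sum: 0 + 1 + 0 + 0 + 0 + 2 + 0 + 0 + 0 + 0 + 0 = 3

3 inversions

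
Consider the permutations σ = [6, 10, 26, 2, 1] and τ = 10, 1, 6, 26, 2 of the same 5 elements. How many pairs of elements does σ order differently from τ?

4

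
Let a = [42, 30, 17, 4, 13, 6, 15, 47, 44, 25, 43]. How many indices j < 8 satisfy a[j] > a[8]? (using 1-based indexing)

The element at index 8 is 47.
Elements before it: 42, 30, 17, 4, 13, 6, 15
None of them are larger than 47.

0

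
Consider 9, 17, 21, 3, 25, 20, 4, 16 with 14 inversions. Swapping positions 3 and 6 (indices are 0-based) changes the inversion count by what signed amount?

+1

Positions 3 and 6 hold 3 and 4; after swapping, the array is [9, 17, 21, 4, 25, 20, 3, 16].
Sweep left to right; for each value list the smaller values that follow it:
9: 2
17: 3
21: 4
4: 1
25: 3
20: 2
3: 0
16: 0
Sum: 2 + 3 + 4 + 1 + 3 + 2 + 0 + 0 = 15
Change: 15 − 14 = +1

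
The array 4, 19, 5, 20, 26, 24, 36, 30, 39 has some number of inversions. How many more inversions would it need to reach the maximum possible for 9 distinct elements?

Maximum inversions for 9 distinct elements is C(9, 2) = 9·8/2 = 36.
Current inversions — for each element, count later smaller elements:
4: 0
19: 1
5: 0
20: 0
26: 1
24: 0
36: 1
30: 0
39: 0
Current total: 0 + 1 + 0 + 0 + 1 + 0 + 1 + 0 + 0 = 3
Shortfall: 36 − 3 = 33

33 inversions short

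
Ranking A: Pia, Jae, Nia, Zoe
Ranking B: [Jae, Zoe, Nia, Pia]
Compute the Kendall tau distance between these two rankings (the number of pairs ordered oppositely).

4 discordant pairs

Assign each item its position (1..4) in the first ordering, then rewrite the second ordering as that position sequence:
positions: Pia→1, Jae→2, Nia→3, Zoe→4
second ordering as positions: [2, 4, 3, 1]
Discordant pairs = inversions in this position sequence.
2: 1 → 1
4: 3, 1 → 2
3: 1 → 1
1: 0
Total: 1 + 2 + 1 + 0 = 4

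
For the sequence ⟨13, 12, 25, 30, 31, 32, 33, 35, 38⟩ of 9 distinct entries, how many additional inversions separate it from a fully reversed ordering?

Maximum inversions for 9 distinct elements is C(9, 2) = 9·8/2 = 36.
Current inversions — for each element, count later smaller elements:
13: 1
12: 0
25: 0
30: 0
31: 0
32: 0
33: 0
35: 0
38: 0
Current total: 1 + 0 + 0 + 0 + 0 + 0 + 0 + 0 + 0 = 1
Shortfall: 36 − 1 = 35

35 inversions short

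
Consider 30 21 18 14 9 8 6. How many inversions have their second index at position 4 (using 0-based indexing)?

4

The element at index 4 is 9.
Elements before it: 30, 21, 18, 14
Those larger than 9: 30, 21, 18, 14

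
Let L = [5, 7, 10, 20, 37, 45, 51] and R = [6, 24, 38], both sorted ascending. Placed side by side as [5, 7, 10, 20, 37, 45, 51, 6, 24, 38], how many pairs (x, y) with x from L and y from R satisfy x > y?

There are 11 cross-inversions.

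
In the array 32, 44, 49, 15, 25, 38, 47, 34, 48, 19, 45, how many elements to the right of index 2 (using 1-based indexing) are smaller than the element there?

5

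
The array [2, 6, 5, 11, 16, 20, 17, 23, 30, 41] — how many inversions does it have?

2 inversions

Sweep left to right; for each value list the smaller values that follow it:
2 → none → 0
6 → 5 → 1
5 → none → 0
11 → none → 0
16 → none → 0
20 → 17 → 1
17 → none → 0
23 → none → 0
30 → none → 0
41 → none → 0
Sum: 0 + 1 + 0 + 0 + 0 + 1 + 0 + 0 + 0 + 0 = 2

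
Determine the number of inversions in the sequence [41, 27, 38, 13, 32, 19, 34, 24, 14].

25

Sweep left to right; for each value list the smaller values that follow it:
41 → 27, 38, 13, 32, 19, 34, 24, 14 → 8
27 → 13, 19, 24, 14 → 4
38 → 13, 32, 19, 34, 24, 14 → 6
13 → none → 0
32 → 19, 24, 14 → 3
19 → 14 → 1
34 → 24, 14 → 2
24 → 14 → 1
14 → none → 0
Sum: 8 + 4 + 6 + 0 + 3 + 1 + 2 + 1 + 0 = 25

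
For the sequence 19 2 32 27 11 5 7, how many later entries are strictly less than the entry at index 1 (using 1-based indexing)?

4 such elements

The element at index 1 is 19.
Elements after it: 2, 32, 27, 11, 5, 7
Those smaller than 19: 2, 11, 5, 7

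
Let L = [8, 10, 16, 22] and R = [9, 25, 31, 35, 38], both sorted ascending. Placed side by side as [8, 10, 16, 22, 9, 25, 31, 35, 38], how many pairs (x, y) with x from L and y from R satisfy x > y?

3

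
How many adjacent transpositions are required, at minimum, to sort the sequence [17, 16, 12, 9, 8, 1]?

15 swaps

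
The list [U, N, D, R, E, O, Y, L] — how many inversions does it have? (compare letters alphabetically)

14

Element-by-element contributions:
U: 6
N: 3
D: 0
R: 3
E: 0
O: 1
Y: 1
L: 0
Sum: 6 + 3 + 0 + 3 + 0 + 1 + 1 + 0 = 14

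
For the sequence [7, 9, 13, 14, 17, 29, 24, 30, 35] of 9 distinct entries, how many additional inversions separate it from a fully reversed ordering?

35

Maximum inversions for 9 distinct elements is C(9, 2) = 9·8/2 = 36.
Current inversions — for each element, count later smaller elements:
7: 0
9: 0
13: 0
14: 0
17: 0
29: 1
24: 0
30: 0
35: 0
Current total: 0 + 0 + 0 + 0 + 0 + 1 + 0 + 0 + 0 = 1
Shortfall: 36 − 1 = 35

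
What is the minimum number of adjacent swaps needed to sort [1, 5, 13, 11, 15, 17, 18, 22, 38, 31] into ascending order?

2 adjacent swaps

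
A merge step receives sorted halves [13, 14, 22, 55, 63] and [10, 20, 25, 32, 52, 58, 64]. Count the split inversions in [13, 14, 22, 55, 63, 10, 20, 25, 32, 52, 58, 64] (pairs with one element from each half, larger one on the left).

Split inversions: 15

Count, for every r in R, how many entries of L exceed r:
r = 10: 13, 14, 22, 55, 63 → 5
r = 20: 22, 55, 63 → 3
r = 25: 55, 63 → 2
r = 32: 55, 63 → 2
r = 52: 55, 63 → 2
r = 58: 63 → 1
r = 64: none → 0
Cross-inversions: 5 + 3 + 2 + 2 + 2 + 1 + 0 = 15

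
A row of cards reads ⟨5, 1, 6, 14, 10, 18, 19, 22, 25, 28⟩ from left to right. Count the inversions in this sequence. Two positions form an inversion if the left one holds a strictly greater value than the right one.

Element-by-element contributions:
5 → 1 → 1
1 → none → 0
6 → none → 0
14 → 10 → 1
10 → none → 0
18 → none → 0
19 → none → 0
22 → none → 0
25 → none → 0
28 → none → 0
Sum: 1 + 0 + 0 + 1 + 0 + 0 + 0 + 0 + 0 + 0 = 2

2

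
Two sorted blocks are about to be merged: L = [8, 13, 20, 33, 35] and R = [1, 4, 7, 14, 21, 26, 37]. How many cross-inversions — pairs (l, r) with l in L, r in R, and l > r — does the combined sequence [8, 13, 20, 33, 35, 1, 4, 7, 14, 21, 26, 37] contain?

22 split inversions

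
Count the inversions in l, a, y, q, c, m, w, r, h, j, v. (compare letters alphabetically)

Count, for each position, how many later elements it exceeds:
l → a, c, h, j → 4
a → none → 0
y → q, c, m, w, r, h, j, v → 8
q → c, m, h, j → 4
c → none → 0
m → h, j → 2
w → r, h, j, v → 4
r → h, j → 2
h → none → 0
j → none → 0
v → none → 0
Sum: 4 + 0 + 8 + 4 + 0 + 2 + 4 + 2 + 0 + 0 + 0 = 24

Out-of-order pairs: 24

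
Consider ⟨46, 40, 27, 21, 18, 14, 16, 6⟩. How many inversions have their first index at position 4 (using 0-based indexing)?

The element at index 4 is 18.
Elements after it: 14, 16, 6
Those smaller than 18: 14, 16, 6

3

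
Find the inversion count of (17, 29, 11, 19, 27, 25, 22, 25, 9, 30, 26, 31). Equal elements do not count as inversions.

22

Count, for each position, how many later elements it exceeds:
17: 2
29: 8
11: 1
19: 1
27: 5
25: 2
22: 1
25: 1
9: 0
30: 1
26: 0
31: 0
Sum: 2 + 8 + 1 + 1 + 5 + 2 + 1 + 1 + 0 + 1 + 0 + 0 = 22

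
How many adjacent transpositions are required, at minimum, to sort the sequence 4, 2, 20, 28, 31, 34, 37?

1

Minimum adjacent swaps = number of inversions (each swap of adjacent out-of-order elements removes one inversion and no swap can remove more).
Count inversions — for each element, later elements that are smaller:
4: 2 → 1
2: none → 0
20: none → 0
28: none → 0
31: none → 0
34: none → 0
37: none → 0
Total inversions: 1 + 0 + 0 + 0 + 0 + 0 + 0 = 1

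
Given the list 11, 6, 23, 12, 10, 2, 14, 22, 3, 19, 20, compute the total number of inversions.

23 inversions

Count, for each position, how many later elements it exceeds:
11: 4
6: 2
23: 8
12: 3
10: 2
2: 0
14: 1
22: 3
3: 0
19: 0
20: 0
Sum: 4 + 2 + 8 + 3 + 2 + 0 + 1 + 3 + 0 + 0 + 0 = 23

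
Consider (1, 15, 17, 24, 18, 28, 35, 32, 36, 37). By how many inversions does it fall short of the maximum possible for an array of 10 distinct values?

43

Maximum inversions for 10 distinct elements is C(10, 2) = 10·9/2 = 45.
Current inversions — for each element, count later smaller elements:
1: 0
15: 0
17: 0
24: 1
18: 0
28: 0
35: 1
32: 0
36: 0
37: 0
Current total: 0 + 0 + 0 + 1 + 0 + 0 + 1 + 0 + 0 + 0 = 2
Shortfall: 45 − 2 = 43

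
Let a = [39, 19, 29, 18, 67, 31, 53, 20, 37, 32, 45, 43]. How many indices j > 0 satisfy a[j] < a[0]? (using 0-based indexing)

The element at index 0 is 39.
Elements after it: 19, 29, 18, 67, 31, 53, 20, 37, 32, 45, 43
Those smaller than 39: 19, 29, 18, 31, 20, 37, 32

7 such elements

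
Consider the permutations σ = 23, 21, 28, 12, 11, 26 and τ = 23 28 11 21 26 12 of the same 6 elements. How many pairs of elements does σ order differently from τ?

Assign each item its position (1..6) in the first ordering, then rewrite the second ordering as that position sequence:
positions: 23→1, 21→2, 28→3, 12→4, 11→5, 26→6
second ordering as positions: [1, 3, 5, 2, 6, 4]
Discordant pairs = inversions in this position sequence.
1: 0
3: 2 → 1
5: 2, 4 → 2
2: 0
6: 4 → 1
4: 0
Total: 0 + 1 + 2 + 0 + 1 + 0 = 4

4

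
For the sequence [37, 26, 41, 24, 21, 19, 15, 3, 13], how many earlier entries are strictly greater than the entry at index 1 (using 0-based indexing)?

1

The element at index 1 is 26.
Elements before it: 37
Those larger than 26: 37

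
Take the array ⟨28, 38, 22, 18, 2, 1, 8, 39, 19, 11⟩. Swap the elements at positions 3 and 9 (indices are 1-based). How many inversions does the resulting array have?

Positions 3 and 9 hold 22 and 19; after swapping, the array is [28, 38, 19, 18, 2, 1, 8, 39, 22, 11].
Count, for each position, how many later elements it exceeds:
28: 7
38: 7
19: 5
18: 4
2: 1
1: 0
8: 0
39: 2
22: 1
11: 0
Sum: 7 + 7 + 5 + 4 + 1 + 0 + 0 + 2 + 1 + 0 = 27

There are 27 inversions.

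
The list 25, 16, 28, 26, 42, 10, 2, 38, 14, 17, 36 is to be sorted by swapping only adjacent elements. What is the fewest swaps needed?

Each adjacent swap fixes exactly one inversion, so the minimum swap count equals the number of inversions.
Count inversions — for each element, later elements that are smaller:
25: 16, 10, 2, 14, 17 → 5
16: 10, 2, 14 → 3
28: 26, 10, 2, 14, 17 → 5
26: 10, 2, 14, 17 → 4
42: 10, 2, 38, 14, 17, 36 → 6
10: 2 → 1
2: none → 0
38: 14, 17, 36 → 3
14: none → 0
17: none → 0
36: none → 0
Total inversions: 5 + 3 + 5 + 4 + 6 + 1 + 0 + 3 + 0 + 0 + 0 = 27

27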